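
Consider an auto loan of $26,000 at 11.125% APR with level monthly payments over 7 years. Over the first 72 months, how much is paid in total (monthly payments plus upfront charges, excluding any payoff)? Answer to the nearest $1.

At 11.125% the monthly rate is 0.0092708, so the payment is 26,000 × 0.0092708 / (1 − 1.0092708^−84) = $446.89.
Total outlay = 72 × $446.89 = $32,176.08.

$32,176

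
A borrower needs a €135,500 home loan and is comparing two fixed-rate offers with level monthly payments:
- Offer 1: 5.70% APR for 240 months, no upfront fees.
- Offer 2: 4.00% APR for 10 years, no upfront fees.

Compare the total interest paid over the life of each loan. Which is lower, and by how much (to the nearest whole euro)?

Offer 2 by €62,766

Offer 1: at 5.70% the monthly rate is 0.0047500, so the payment is 135,500 × 0.0047500 / (1 − 1.0047500^−240) = €947.46.
Total interest on Offer 1 = 240 × €947.46 − €135,500 = €91,890.40.
Offer 2: monthly rate = 4%/12 = 0.0033333; payment = 135,500 × 0.0033333 / (1 − (1+0.0033333)^−120) = €1,371.87.
Total interest on Offer 2 = 120 × €1,371.87 − €135,500 = €29,124.40.
Offer 2 is lower by €62,766.00.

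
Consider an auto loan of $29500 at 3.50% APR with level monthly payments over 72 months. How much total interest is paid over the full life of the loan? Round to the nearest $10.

$3,250

Monthly rate = 3.5%/12 = 0.0029167; payment = 29,500 × 0.0029167 / (1 − (1+0.0029167)^−72) = $454.84.
Total paid = 72 × $454.84 = $32,748.48; interest = $32,748.48 − $29,500 = $3,248.48.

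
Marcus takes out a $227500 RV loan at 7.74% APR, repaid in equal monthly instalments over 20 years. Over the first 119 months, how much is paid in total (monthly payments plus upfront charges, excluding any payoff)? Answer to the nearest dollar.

$222,084

At 7.74% the monthly rate is 0.0064500, so the payment is 227,500 × 0.0064500 / (1 − 1.0064500^−240) = $1,866.25.
Total outlay = 119 × $1,866.25 = $222,083.75.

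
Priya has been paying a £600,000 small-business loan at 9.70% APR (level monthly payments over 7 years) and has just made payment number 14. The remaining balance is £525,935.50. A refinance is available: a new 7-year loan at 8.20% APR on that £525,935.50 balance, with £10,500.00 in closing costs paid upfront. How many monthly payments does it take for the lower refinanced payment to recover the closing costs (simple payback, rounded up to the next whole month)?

Current payment = 600,000 × 9.7%/12 / (1 − (1+0.0080833)^−84) = £9,867.95.
Refinanced payment = 525,935.50 × 0.0068333 / (1 − (1+0.0068333)^−84) = £8,249.85.
Monthly savings = £9,867.95 − £8,249.85 = £1,618.10.
Break-even = £10,500.00 / £1,618.10 = 6.49 → 7 months.

7 months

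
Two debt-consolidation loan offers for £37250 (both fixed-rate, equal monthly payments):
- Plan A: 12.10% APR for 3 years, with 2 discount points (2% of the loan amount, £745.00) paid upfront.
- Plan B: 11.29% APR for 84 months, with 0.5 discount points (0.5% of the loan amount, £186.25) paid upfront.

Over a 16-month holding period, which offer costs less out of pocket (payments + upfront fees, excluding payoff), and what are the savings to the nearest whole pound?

Plan B by £10,087

Plan A: at 12.10% the monthly rate is 0.0100833, so the payment is 37,250 × 0.0100833 / (1 − 1.0100833^−36) = £1,239.01.
Plan B: at 11.29% the monthly rate is 0.0094083, so the payment is 37,250 × 0.0094083 / (1 − 1.0094083^−84) = £643.50.
Over 16 months: Plan A costs 16 × £1,239.01 + £745.00 = £20,569.16; Plan B costs 16 × £643.50 + £186.25 = £10,482.25.
Plan B is cheaper by £20,569.16 − £10,482.25 = £10,086.91.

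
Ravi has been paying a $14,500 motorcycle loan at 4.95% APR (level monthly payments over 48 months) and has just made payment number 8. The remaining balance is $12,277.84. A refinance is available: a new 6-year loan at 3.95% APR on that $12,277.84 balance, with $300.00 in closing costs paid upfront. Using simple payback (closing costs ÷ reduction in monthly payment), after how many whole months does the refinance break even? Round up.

3 months

Current payment = 14,500 × 4.95%/12 / (1 − (1+0.0041250)^−48) = $333.60.
Refinanced payment = 12,277.84 × 0.0032917 / (1 − (1+0.0032917)^−72) = $191.81.
Monthly savings = $333.60 − $191.81 = $141.79.
Break-even = $300.00 / $141.79 = 2.12 → 3 months.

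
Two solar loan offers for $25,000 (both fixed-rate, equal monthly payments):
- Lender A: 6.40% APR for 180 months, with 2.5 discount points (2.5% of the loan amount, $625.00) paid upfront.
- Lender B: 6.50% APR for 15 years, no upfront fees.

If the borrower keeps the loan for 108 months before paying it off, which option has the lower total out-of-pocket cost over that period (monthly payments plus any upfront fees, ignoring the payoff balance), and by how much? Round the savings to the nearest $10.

Lender A: monthly rate = 6.4%/12 = 0.0053333; payment = 25,000 × 0.0053333 / (1 − (1+0.0053333)^−180) = $216.40.
Lender B: monthly rate = 6.5%/12 = 0.0054167; payment = 25,000 × 0.0054167 / (1 − (1+0.0054167)^−180) = $217.78.
Over 108 months: Lender A costs 108 × $216.40 + $625.00 = $23,996.20; Lender B costs 108 × $217.78 = $23,520.24.
Lender B is cheaper by $23,996.20 − $23,520.24 = $475.96.

Lender B by $480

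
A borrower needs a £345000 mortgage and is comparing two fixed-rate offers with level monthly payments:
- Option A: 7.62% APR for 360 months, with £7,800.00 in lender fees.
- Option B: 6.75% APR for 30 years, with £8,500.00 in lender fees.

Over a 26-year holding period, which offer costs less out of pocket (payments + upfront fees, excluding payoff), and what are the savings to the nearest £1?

Option A: at 7.62% the monthly rate is 0.0063500, so the payment is 345,000 × 0.0063500 / (1 − 1.0063500^−360) = £2,440.70.
Option B: monthly rate = 6.75%/12 = 0.0056250; payment = 345,000 × 0.0056250 / (1 − (1+0.0056250)^−360) = £2,237.66.
Over 312 months: Option A costs 312 × £2,440.70 + £7,800.00 = £769,298.40; Option B costs 312 × £2,237.66 + £8,500.00 = £706,649.92.
Option B is cheaper by £769,298.40 − £706,649.92 = £62,648.48.

Option B by £62,648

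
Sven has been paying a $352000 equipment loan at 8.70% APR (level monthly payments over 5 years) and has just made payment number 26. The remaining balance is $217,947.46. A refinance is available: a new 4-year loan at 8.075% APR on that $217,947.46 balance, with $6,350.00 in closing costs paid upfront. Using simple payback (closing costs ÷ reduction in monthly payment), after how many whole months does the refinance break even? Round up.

4 months

Current payment = 352,000 × 8.7%/12 / (1 − (1+0.0072500)^−60) = $7,255.80.
Refinanced payment = 217,947.46 × 0.0067292 / (1 − (1+0.0067292)^−48) = $5,328.41.
Monthly savings = $7,255.80 − $5,328.41 = $1,927.39.
Break-even = $6,350.00 / $1,927.39 = 3.29 → 4 months.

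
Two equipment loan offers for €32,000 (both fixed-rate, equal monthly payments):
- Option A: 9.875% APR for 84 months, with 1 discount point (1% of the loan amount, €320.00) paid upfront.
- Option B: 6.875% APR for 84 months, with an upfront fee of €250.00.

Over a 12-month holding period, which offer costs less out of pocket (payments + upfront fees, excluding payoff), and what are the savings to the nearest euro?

Option A: at 9.875% the monthly rate is 0.0082292, so the payment is 32,000 × 0.0082292 / (1 − 1.0082292^−84) = €529.17.
Option B: monthly rate = 6.875%/12 = 0.0057292; payment = 32,000 × 0.0057292 / (1 − (1+0.0057292)^−84) = €481.01.
Over 12 months: Option A costs 12 × €529.17 + €320.00 = €6,670.04; Option B costs 12 × €481.01 + €250.00 = €6,022.12.
Option B is cheaper by €6,670.04 − €6,022.12 = €647.92.

Option B by €648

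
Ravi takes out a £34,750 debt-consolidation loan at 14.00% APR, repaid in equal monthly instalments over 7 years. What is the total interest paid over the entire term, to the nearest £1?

Monthly rate = 14%/12 = 0.0116667; payment = 34,750 × 0.0116667 / (1 − (1+0.0116667)^−84) = £651.22.
Total paid = 84 × £651.22 = £54,702.48; interest = £54,702.48 − £34,750 = £19,952.48.

£19,952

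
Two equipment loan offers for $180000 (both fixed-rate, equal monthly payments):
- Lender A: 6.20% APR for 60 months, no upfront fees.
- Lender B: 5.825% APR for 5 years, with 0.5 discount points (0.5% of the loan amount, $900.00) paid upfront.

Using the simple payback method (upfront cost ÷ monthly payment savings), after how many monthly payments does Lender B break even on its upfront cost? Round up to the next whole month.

29 months

Lender A: monthly rate = 6.2%/12 = 0.0051667; payment = 180,000 × 0.0051667 / (1 − (1+0.0051667)^−60) = $3,496.67.
Lender B: at 5.825% the monthly rate is 0.0048542, so the payment is 180,000 × 0.0048542 / (1 − 1.0048542^−60) = $3,465.28.
Monthly savings = $3,496.67 − $3,465.28 = $31.39.
Break-even = $900.00 / $31.39 = 28.67 → 29 months.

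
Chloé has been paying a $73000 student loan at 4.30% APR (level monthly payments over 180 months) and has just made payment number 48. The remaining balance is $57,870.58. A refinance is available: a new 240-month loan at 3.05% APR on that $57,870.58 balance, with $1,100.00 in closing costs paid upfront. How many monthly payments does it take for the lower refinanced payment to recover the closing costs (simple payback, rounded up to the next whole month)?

5 months

Current payment = 73,000 × 4.3%/12 / (1 − (1+0.0035833)^−180) = $551.01.
Refinanced payment = 57,870.58 × 0.0025417 / (1 − (1+0.0025417)^−240) = $322.40.
Monthly savings = $551.01 − $322.40 = $228.61.
Break-even = $1,100.00 / $228.61 = 4.81 → 5 months.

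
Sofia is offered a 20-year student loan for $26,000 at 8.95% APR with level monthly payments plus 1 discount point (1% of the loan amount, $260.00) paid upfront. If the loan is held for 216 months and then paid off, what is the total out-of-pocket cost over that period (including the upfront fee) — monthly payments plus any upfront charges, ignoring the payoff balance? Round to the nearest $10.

At 8.95% the monthly rate is 0.0074583, so the payment is 26,000 × 0.0074583 / (1 − 1.0074583^−240) = $233.09.
Total outlay = 216 × $233.09 + $260.00 = $50,607.44.

$50,610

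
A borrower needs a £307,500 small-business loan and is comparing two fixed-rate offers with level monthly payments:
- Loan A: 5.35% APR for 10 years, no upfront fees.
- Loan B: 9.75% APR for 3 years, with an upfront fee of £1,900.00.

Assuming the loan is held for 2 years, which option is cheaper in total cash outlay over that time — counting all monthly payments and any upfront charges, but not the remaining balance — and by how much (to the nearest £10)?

Loan A: monthly rate = 5.35%/12 = 0.0044583; payment = 307,500 × 0.0044583 / (1 − (1+0.0044583)^−120) = £3,314.37.
Loan B: monthly rate = 9.75%/12 = 0.0081250; payment = 307,500 × 0.0081250 / (1 − (1+0.0081250)^−36) = £9,886.11.
Over 24 months: Loan A costs 24 × £3,314.37 = £79,544.88; Loan B costs 24 × £9,886.11 + £1,900.00 = £239,166.64.
Loan A is cheaper by £239,166.64 − £79,544.88 = £159,621.76.

Loan A by £159,620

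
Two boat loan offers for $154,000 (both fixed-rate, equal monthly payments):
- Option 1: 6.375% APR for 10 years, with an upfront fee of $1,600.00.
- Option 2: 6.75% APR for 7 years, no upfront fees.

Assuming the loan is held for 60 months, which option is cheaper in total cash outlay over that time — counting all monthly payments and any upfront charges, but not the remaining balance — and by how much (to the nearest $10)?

Option 1 by $32,400

Option 1: at 6.375% the monthly rate is 0.0053125, so the payment is 154,000 × 0.0053125 / (1 − 1.0053125^−120) = $1,738.86.
Option 2: at 6.75% the monthly rate is 0.0056250, so the payment is 154,000 × 0.0056250 / (1 − 1.0056250^−84) = $2,305.50.
Over 60 months: Option 1 costs 60 × $1,738.86 + $1,600.00 = $105,931.60; Option 2 costs 60 × $2,305.50 = $138,330.00.
Option 1 is cheaper by $138,330.00 − $105,931.60 = $32,398.40.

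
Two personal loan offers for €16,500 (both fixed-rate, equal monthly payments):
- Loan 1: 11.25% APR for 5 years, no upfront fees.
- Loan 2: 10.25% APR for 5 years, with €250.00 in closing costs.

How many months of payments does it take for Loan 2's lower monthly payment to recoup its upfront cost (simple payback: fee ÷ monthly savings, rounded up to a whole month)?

Loan 1: at 11.25% the monthly rate is 0.0093750, so the payment is 16,500 × 0.0093750 / (1 − 1.0093750^−60) = €360.81.
Loan 2: at 10.25% the monthly rate is 0.0085417, so the payment is 16,500 × 0.0085417 / (1 − 1.0085417^−60) = €352.61.
Monthly savings = €360.81 − €352.61 = €8.20.
Break-even = €250.00 / €8.20 = 30.49 → 31 months.

31 months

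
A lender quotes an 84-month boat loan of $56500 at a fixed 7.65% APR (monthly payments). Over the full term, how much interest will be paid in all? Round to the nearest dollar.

$16,647

At 7.65% the monthly rate is 0.0063750, so the payment is 56,500 × 0.0063750 / (1 − 1.0063750^−84) = $870.80.
Total paid = 84 × $870.80 = $73,147.20; interest = $73,147.20 − $56,500 = $16,647.20.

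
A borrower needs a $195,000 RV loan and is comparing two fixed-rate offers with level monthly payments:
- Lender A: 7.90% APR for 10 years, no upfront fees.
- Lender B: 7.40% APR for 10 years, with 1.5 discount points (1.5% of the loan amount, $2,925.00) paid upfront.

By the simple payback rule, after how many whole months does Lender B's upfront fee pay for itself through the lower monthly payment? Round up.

58 months

Lender A: at 7.90% the monthly rate is 0.0065833, so the payment is 195,000 × 0.0065833 / (1 − 1.0065833^−120) = $2,355.60.
Lender B: at 7.40% the monthly rate is 0.0061667, so the payment is 195,000 × 0.0061667 / (1 − 1.0061667^−120) = $2,304.52.
Monthly savings = $2,355.60 − $2,304.52 = $51.08.
Break-even = $2,925.00 / $51.08 = 57.26 → 58 months.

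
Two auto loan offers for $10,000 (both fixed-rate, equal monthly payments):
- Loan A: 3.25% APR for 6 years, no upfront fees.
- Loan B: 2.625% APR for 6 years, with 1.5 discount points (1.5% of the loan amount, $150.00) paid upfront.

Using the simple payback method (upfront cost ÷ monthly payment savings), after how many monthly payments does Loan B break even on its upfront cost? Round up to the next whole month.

Loan A: at 3.25% the monthly rate is 0.0027083, so the payment is 10,000 × 0.0027083 / (1 − 1.0027083^−72) = $153.06.
Loan B: at 2.625% the monthly rate is 0.0021875, so the payment is 10,000 × 0.0021875 / (1 − 1.0021875^−72) = $150.26.
Monthly savings = $153.06 − $150.26 = $2.80.
Break-even = $150.00 / $2.80 = 53.57 → 54 months.

54 months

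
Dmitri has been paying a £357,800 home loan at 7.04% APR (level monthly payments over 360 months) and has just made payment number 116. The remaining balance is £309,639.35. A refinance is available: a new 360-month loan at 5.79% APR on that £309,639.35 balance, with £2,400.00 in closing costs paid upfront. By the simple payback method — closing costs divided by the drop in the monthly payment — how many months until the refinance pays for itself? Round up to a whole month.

5 months

Current payment = 357,800 × 7.04%/12 / (1 − (1+0.0058667)^−360) = £2,390.07.
Refinanced payment = 309,639.35 × 0.0048250 / (1 − (1+0.0048250)^−360) = £1,814.85.
Monthly savings = £2,390.07 − £1,814.85 = £575.22.
Break-even = £2,400.00 / £575.22 = 4.17 → 5 months.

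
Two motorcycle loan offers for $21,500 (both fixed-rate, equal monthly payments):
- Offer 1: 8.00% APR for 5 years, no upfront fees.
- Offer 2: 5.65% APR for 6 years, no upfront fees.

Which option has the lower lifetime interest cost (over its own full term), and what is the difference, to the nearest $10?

Offer 2 by $760

Offer 1: at 8.00% the monthly rate is 0.0066667, so the payment is 21,500 × 0.0066667 / (1 − 1.0066667^−60) = $435.94.
Total interest on Offer 1 = 60 × $435.94 − $21,500 = $4,656.40.
Offer 2: monthly rate = 5.65%/12 = 0.0047083; payment = 21,500 × 0.0047083 / (1 − (1+0.0047083)^−72) = $352.78.
Total interest on Offer 2 = 72 × $352.78 − $21,500 = $3,900.16.
Offer 2 is lower by $756.24.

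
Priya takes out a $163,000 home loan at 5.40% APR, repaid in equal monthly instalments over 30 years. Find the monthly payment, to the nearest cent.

$915.30

Monthly rate = 5.4%/12 = 0.0045000; payment = 163,000 × 0.0045000 / (1 − (1+0.0045000)^−360) = $915.30.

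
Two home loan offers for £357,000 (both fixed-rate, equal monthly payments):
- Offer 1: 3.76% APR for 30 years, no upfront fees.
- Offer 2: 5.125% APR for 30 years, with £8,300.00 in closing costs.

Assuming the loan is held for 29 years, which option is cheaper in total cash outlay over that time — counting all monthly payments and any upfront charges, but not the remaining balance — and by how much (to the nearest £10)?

Offer 1: at 3.76% the monthly rate is 0.0031333, so the payment is 357,000 × 0.0031333 / (1 − 1.0031333^−360) = £1,655.35.
Offer 2: at 5.125% the monthly rate is 0.0042708, so the payment is 357,000 × 0.0042708 / (1 − 1.0042708^−360) = £1,943.82.
Over 348 months: Offer 1 costs 348 × £1,655.35 = £576,061.80; Offer 2 costs 348 × £1,943.82 + £8,300.00 = £684,749.36.
Offer 1 is cheaper by £684,749.36 − £576,061.80 = £108,687.56.

Offer 1 by £108,690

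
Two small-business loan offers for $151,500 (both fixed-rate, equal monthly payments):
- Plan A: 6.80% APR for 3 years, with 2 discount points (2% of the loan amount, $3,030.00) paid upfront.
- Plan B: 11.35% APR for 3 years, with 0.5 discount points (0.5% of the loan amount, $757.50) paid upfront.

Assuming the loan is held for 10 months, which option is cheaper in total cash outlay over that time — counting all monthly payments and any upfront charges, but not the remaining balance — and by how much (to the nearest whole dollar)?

Plan A: at 6.80% the monthly rate is 0.0056667, so the payment is 151,500 × 0.0056667 / (1 − 1.0056667^−36) = $4,664.04.
Plan B: at 11.35% the monthly rate is 0.0094583, so the payment is 151,500 × 0.0094583 / (1 − 1.0094583^−36) = $4,985.06.
Over 10 months: Plan A costs 10 × $4,664.04 + $3,030.00 = $49,670.40; Plan B costs 10 × $4,985.06 + $757.50 = $50,608.10.
Plan A is cheaper by $50,608.10 − $49,670.40 = $937.70.

Plan A by $938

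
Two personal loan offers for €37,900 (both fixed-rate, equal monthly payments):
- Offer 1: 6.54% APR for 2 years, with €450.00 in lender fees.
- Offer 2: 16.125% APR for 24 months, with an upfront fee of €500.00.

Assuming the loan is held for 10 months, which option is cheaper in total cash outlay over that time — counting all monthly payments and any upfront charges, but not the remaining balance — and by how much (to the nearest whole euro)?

Offer 1: monthly rate = 6.54%/12 = 0.0054500; payment = 37,900 × 0.0054500 / (1 − (1+0.0054500)^−24) = €1,688.99.
Offer 2: at 16.125% the monthly rate is 0.0134375, so the payment is 37,900 × 0.0134375 / (1 − 1.0134375^−24) = €1,857.97.
Over 10 months: Offer 1 costs 10 × €1,688.99 + €450.00 = €17,339.90; Offer 2 costs 10 × €1,857.97 + €500.00 = €19,079.70.
Offer 1 is cheaper by €19,079.70 − €17,339.90 = €1,739.80.

Offer 1 by €1,740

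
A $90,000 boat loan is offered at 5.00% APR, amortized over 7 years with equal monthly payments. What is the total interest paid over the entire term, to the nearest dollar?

$16,852

Monthly rate = 5%/12 = 0.0041667; payment = 90,000 × 0.0041667 / (1 − (1+0.0041667)^−84) = $1,272.05.
Total paid = 84 × $1,272.05 = $106,852.20; interest = $106,852.20 − $90,000 = $16,852.20.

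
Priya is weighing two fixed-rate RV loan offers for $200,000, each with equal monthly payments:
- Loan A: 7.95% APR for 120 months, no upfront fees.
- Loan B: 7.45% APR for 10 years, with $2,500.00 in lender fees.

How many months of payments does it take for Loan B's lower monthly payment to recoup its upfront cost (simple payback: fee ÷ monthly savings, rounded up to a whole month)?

Loan A: monthly rate = 7.95%/12 = 0.0066250; payment = 200,000 × 0.0066250 / (1 − (1+0.0066250)^−120) = $2,421.27.
Loan B: at 7.45% the monthly rate is 0.0062083, so the payment is 200,000 × 0.0062083 / (1 − 1.0062083^−120) = $2,368.82.
Monthly savings = $2,421.27 − $2,368.82 = $52.45.
Break-even = $2,500.00 / $52.45 = 47.66 → 48 months.

48 months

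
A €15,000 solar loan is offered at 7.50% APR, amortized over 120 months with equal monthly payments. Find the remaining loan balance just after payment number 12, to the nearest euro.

€13,953

With monthly rate i = 7.5%/12 = 0.0062500, the balance after k of n payments is P · [(1+i)^n − (1+i)^k] / [(1+i)^n − 1].
(1+0.0062500)^120 = 2.11206464 and (1+0.0062500)^12 = 1.07763260, so the balance is 15,000 × (2.11206464 − 1.07763260) / (2.11206464 − 1) = €13,952.86.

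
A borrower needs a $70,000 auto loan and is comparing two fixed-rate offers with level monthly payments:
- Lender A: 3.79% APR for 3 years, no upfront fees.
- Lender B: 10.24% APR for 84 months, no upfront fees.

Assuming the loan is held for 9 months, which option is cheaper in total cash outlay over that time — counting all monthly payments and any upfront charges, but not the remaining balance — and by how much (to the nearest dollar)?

Lender B by $8,004

Lender A: monthly rate = 3.79%/12 = 0.0031583; payment = 70,000 × 0.0031583 / (1 − (1+0.0031583)^−36) = $2,060.15.
Lender B: at 10.24% the monthly rate is 0.0085333, so the payment is 70,000 × 0.0085333 / (1 − 1.0085333^−84) = $1,170.78.
Over 9 months: Lender A costs 9 × $2,060.15 = $18,541.35; Lender B costs 9 × $1,170.78 = $10,537.02.
Lender B is cheaper by $18,541.35 − $10,537.02 = $8,004.33.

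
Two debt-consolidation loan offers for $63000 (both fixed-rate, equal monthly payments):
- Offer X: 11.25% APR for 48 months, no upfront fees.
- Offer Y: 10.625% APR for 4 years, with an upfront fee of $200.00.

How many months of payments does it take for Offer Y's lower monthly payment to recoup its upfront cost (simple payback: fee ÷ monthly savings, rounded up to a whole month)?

Offer X: monthly rate = 11.25%/12 = 0.0093750; payment = 63,000 × 0.0093750 / (1 − (1+0.0093750)^−48) = $1,635.93.
Offer Y: at 10.625% the monthly rate is 0.0088542, so the payment is 63,000 × 0.0088542 / (1 − 1.0088542^−48) = $1,616.82.
Monthly savings = $1,635.93 − $1,616.82 = $19.11.
Break-even = $200.00 / $19.11 = 10.47 → 11 months.

11 months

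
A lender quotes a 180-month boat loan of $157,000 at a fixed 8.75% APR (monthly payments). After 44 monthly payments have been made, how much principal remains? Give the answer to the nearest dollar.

With monthly rate i = 8.75%/12 = 0.0072917, the balance after k of n payments is P · [(1+i)^n − (1+i)^k] / [(1+i)^n − 1].
(1+0.0072917)^180 = 3.69779974 and (1+0.0072917)^44 = 1.37667240, so the balance is 157,000 × (3.69779974 − 1.37667240) / (3.69779974 − 1) = $135,079.33.

$135,079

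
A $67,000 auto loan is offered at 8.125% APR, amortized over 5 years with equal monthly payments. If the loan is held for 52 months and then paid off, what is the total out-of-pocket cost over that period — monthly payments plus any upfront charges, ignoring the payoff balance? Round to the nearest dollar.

$70,852

Monthly rate = 8.125%/12 = 0.0067708; payment = 67,000 × 0.0067708 / (1 − (1+0.0067708)^−60) = $1,362.53.
Total outlay = 52 × $1,362.53 = $70,851.56.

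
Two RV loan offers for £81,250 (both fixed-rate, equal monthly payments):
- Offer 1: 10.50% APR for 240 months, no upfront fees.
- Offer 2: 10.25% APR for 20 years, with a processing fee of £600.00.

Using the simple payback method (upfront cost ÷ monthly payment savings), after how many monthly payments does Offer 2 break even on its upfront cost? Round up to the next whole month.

Offer 1: monthly rate = 10.5%/12 = 0.0087500; payment = 81,250 × 0.0087500 / (1 − (1+0.0087500)^−240) = £811.18.
Offer 2: monthly rate = 10.25%/12 = 0.0085417; payment = 81,250 × 0.0085417 / (1 − (1+0.0085417)^−240) = £797.59.
Monthly savings = £811.18 − £797.59 = £13.59.
Break-even = £600.00 / £13.59 = 44.15 → 45 months.

45 months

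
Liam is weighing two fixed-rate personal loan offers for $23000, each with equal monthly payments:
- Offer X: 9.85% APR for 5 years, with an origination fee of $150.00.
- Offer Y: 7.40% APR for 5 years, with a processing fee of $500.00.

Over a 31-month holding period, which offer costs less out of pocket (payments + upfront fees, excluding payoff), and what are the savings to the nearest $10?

Offer X: at 9.85% the monthly rate is 0.0082083, so the payment is 23,000 × 0.0082083 / (1 − 1.0082083^−60) = $486.99.
Offer Y: at 7.40% the monthly rate is 0.0061667, so the payment is 23,000 × 0.0061667 / (1 − 1.0061667^−60) = $459.78.
Over 31 months: Offer X costs 31 × $486.99 + $150.00 = $15,246.69; Offer Y costs 31 × $459.78 + $500.00 = $14,753.18.
Offer Y is cheaper by $15,246.69 − $14,753.18 = $493.51.

Offer Y by $490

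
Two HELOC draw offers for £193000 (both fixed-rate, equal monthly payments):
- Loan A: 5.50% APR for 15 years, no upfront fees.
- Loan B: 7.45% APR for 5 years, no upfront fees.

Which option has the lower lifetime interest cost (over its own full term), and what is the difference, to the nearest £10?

Loan A: monthly rate = 5.5%/12 = 0.0045833; payment = 193,000 × 0.0045833 / (1 − (1+0.0045833)^−180) = £1,576.97.
Total interest on Loan A = 180 × £1,576.97 − £193,000 = £90,854.60.
Loan B: at 7.45% the monthly rate is 0.0062083, so the payment is 193,000 × 0.0062083 / (1 − 1.0062083^−60) = £3,862.74.
Total interest on Loan B = 60 × £3,862.74 − £193,000 = £38,764.40.
Loan B is lower by £52,090.20.

Loan B by £52,090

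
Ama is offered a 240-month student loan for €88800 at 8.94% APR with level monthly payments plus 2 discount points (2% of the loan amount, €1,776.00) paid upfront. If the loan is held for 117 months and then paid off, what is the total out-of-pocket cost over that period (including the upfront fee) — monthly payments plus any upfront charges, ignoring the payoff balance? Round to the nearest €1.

At 8.94% the monthly rate is 0.0074500, so the payment is 88,800 × 0.0074500 / (1 − 1.0074500^−240) = €795.53.
Total outlay = 117 × €795.53 + €1,776.00 = €94,853.01.

€94,853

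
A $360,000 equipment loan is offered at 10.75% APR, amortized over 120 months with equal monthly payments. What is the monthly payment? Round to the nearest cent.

At 10.75% the monthly rate is 0.0089583, so the payment is 360,000 × 0.0089583 / (1 − 1.0089583^−120) = $4,908.19.

$4,908.19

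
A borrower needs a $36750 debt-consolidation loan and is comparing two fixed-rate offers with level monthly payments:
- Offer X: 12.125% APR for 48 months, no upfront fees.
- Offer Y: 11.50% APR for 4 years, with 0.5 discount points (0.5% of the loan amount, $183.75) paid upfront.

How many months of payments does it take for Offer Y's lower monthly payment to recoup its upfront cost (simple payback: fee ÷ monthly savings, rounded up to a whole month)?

Offer X: monthly rate = 12.125%/12 = 0.0101042; payment = 36,750 × 0.0101042 / (1 − (1+0.0101042)^−48) = $970.03.
Offer Y: monthly rate = 11.5%/12 = 0.0095833; payment = 36,750 × 0.0095833 / (1 − (1+0.0095833)^−48) = $958.77.
Monthly savings = $970.03 − $958.77 = $11.26.
Break-even = $183.75 / $11.26 = 16.32 → 17 months.

17 months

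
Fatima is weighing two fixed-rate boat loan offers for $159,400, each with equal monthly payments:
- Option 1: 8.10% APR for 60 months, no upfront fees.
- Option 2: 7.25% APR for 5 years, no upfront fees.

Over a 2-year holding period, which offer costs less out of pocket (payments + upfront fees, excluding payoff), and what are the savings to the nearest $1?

Option 2 by $1,549

Option 1: monthly rate = 8.1%/12 = 0.0067500; payment = 159,400 × 0.0067500 / (1 − (1+0.0067500)^−60) = $3,239.69.
Option 2: at 7.25% the monthly rate is 0.0060417, so the payment is 159,400 × 0.0060417 / (1 − 1.0060417^−60) = $3,175.15.
Over 24 months: Option 1 costs 24 × $3,239.69 = $77,752.56; Option 2 costs 24 × $3,175.15 = $76,203.60.
Option 2 is cheaper by $77,752.56 − $76,203.60 = $1,548.96.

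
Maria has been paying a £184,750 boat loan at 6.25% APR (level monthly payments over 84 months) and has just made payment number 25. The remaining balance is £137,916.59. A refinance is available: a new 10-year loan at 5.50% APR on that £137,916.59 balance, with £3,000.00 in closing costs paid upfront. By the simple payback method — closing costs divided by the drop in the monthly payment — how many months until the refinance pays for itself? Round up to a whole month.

Current payment = 184,750 × 6.25%/12 / (1 − (1+0.0052083)^−84) = £2,721.13.
Refinanced payment = 137,916.59 × 0.0045833 / (1 − (1+0.0045833)^−120) = £1,496.76.
Monthly savings = £2,721.13 − £1,496.76 = £1,224.37.
Break-even = £3,000.00 / £1,224.37 = 2.45 → 3 months.

3 months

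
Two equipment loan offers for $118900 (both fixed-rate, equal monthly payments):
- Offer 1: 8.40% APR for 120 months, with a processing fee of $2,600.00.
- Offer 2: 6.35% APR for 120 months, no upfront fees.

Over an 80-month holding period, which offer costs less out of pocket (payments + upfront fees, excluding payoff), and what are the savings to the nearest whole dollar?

Offer 2 by $12,745

Offer 1: monthly rate = 8.4%/12 = 0.0070000; payment = 118,900 × 0.0070000 / (1 − (1+0.0070000)^−120) = $1,467.84.
Offer 2: monthly rate = 6.35%/12 = 0.0052917; payment = 118,900 × 0.0052917 / (1 − (1+0.0052917)^−120) = $1,341.03.
Over 80 months: Offer 1 costs 80 × $1,467.84 + $2,600.00 = $120,027.20; Offer 2 costs 80 × $1,341.03 = $107,282.40.
Offer 2 is cheaper by $120,027.20 − $107,282.40 = $12,744.80.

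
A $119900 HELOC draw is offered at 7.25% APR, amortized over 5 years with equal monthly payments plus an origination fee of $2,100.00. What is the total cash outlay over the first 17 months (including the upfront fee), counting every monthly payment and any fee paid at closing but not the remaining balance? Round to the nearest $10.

Monthly rate = 7.25%/12 = 0.0060417; payment = 119,900 × 0.0060417 / (1 − (1+0.0060417)^−60) = $2,388.33.
Total outlay = 17 × $2,388.33 + $2,100.00 = $42,701.61.

$42,700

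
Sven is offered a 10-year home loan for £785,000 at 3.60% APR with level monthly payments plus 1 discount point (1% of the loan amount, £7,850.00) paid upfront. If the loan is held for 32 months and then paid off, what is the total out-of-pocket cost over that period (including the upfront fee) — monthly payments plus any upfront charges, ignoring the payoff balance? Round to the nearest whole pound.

£257,430

Monthly rate = 3.6%/12 = 0.0030000; payment = 785,000 × 0.0030000 / (1 − (1+0.0030000)^−120) = £7,799.37.
Total outlay = 32 × £7,799.37 + £7,850.00 = £257,429.84.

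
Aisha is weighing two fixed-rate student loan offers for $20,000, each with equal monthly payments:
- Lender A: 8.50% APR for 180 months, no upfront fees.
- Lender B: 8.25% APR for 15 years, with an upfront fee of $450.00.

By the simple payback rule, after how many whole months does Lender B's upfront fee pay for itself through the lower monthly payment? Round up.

155 months

Lender A: monthly rate = 8.5%/12 = 0.0070833; payment = 20,000 × 0.0070833 / (1 − (1+0.0070833)^−180) = $196.95.
Lender B: at 8.25% the monthly rate is 0.0068750, so the payment is 20,000 × 0.0068750 / (1 − 1.0068750^−180) = $194.03.
Monthly savings = $196.95 − $194.03 = $2.92.
Break-even = $450.00 / $2.92 = 154.11 → 155 months.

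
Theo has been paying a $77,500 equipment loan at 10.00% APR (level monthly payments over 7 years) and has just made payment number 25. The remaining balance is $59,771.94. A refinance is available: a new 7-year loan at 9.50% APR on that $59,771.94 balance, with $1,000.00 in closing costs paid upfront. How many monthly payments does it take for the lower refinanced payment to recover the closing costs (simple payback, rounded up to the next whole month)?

4 months

Current payment = 77,500 × 10%/12 / (1 − (1+0.0083333)^−84) = $1,286.59.
Refinanced payment = 59,771.94 × 0.0079167 / (1 − (1+0.0079167)^−84) = $976.91.
Monthly savings = $1,286.59 − $976.91 = $309.68.
Break-even = $1,000.00 / $309.68 = 3.23 → 4 months.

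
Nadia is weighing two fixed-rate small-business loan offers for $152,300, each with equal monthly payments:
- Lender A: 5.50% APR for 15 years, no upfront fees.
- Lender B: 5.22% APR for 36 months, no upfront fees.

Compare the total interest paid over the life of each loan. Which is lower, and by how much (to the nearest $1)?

Lender B by $59,129

Lender A: monthly rate = 5.5%/12 = 0.0045833; payment = 152,300 × 0.0045833 / (1 − (1+0.0045833)^−180) = $1,244.42.
Total interest on Lender A = 180 × $1,244.42 − $152,300 = $71,695.60.
Lender B: monthly rate = 5.22%/12 = 0.0043500; payment = 152,300 × 0.0043500 / (1 − (1+0.0043500)^−36) = $4,579.63.
Total interest on Lender B = 36 × $4,579.63 − $152,300 = $12,566.68.
Lender B is lower by $59,128.92.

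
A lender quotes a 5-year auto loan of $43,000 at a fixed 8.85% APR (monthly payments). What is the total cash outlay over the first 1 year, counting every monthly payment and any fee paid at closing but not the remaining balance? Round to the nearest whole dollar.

Monthly rate = 8.85%/12 = 0.0073750; payment = 43,000 × 0.0073750 / (1 − (1+0.0073750)^−60) = $889.48.
Total outlay = 12 × $889.48 = $10,673.76.

$10,674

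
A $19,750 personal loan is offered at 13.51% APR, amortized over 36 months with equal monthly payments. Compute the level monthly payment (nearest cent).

$670.32

Monthly rate = 13.51%/12 = 0.0112583; payment = 19,750 × 0.0112583 / (1 − (1+0.0112583)^−36) = $670.32.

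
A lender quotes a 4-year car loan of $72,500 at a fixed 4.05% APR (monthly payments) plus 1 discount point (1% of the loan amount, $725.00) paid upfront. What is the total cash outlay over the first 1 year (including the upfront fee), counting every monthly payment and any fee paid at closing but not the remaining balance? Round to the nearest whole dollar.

$20,388

At 4.05% the monthly rate is 0.0033750, so the payment is 72,500 × 0.0033750 / (1 − 1.0033750^−48) = $1,638.60.
Total outlay = 12 × $1,638.60 + $725.00 = $20,388.20.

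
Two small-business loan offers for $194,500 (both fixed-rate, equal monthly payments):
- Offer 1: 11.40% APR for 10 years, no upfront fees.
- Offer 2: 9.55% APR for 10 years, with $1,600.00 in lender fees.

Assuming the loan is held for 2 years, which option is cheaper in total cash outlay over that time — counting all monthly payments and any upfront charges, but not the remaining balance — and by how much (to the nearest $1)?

Offer 1: at 11.40% the monthly rate is 0.0095000, so the payment is 194,500 × 0.0095000 / (1 − 1.0095000^−120) = $2,723.47.
Offer 2: at 9.55% the monthly rate is 0.0079583, so the payment is 194,500 × 0.0079583 / (1 − 1.0079583^−120) = $2,522.11.
Over 24 months: Offer 1 costs 24 × $2,723.47 = $65,363.28; Offer 2 costs 24 × $2,522.11 + $1,600.00 = $62,130.64.
Offer 2 is cheaper by $65,363.28 − $62,130.64 = $3,232.64.

Offer 2 by $3,233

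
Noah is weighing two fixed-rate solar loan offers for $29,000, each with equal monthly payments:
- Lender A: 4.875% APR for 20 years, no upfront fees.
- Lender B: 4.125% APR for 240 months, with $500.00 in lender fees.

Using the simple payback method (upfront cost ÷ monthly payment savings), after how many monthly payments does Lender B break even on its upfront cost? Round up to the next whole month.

43 months

Lender A: monthly rate = 4.875%/12 = 0.0040625; payment = 29,000 × 0.0040625 / (1 − (1+0.0040625)^−240) = $189.39.
Lender B: at 4.125% the monthly rate is 0.0034375, so the payment is 29,000 × 0.0034375 / (1 − 1.0034375^−240) = $177.65.
Monthly savings = $189.39 − $177.65 = $11.74.
Break-even = $500.00 / $11.74 = 42.59 → 43 months.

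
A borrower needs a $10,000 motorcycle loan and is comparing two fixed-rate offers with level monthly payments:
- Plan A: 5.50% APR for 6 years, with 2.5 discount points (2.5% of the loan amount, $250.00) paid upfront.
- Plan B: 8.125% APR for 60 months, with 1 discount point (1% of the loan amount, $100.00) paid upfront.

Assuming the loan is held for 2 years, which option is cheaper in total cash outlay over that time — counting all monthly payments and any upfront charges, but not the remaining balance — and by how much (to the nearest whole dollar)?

Plan A: monthly rate = 5.5%/12 = 0.0045833; payment = 10,000 × 0.0045833 / (1 − (1+0.0045833)^−72) = $163.38.
Plan B: at 8.125% the monthly rate is 0.0067708, so the payment is 10,000 × 0.0067708 / (1 − 1.0067708^−60) = $203.36.
Over 24 months: Plan A costs 24 × $163.38 + $250.00 = $4,171.12; Plan B costs 24 × $203.36 + $100.00 = $4,980.64.
Plan A is cheaper by $4,980.64 − $4,171.12 = $809.52.

Plan A by $810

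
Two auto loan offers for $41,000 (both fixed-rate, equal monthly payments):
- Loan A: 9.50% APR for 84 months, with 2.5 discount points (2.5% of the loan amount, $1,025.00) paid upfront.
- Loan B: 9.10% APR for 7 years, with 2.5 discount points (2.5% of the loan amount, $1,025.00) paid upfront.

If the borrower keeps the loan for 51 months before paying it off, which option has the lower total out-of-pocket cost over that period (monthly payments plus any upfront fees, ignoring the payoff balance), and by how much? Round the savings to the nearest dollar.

Loan A: at 9.50% the monthly rate is 0.0079167, so the payment is 41,000 × 0.0079167 / (1 − 1.0079167^−84) = $670.10.
Loan B: monthly rate = 9.1%/12 = 0.0075833; payment = 41,000 × 0.0075833 / (1 − (1+0.0075833)^−84) = $661.73.
Over 51 months: Loan A costs 51 × $670.10 + $1,025.00 = $35,200.10; Loan B costs 51 × $661.73 + $1,025.00 = $34,773.23.
Loan B is cheaper by $35,200.10 − $34,773.23 = $426.87.

Loan B by $427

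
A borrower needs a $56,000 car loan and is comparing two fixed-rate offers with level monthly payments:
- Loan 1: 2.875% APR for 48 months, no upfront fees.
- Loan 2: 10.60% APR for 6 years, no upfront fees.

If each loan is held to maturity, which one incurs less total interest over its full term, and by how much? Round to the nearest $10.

Loan 1 by $16,570

Loan 1: at 2.875% the monthly rate is 0.0023958, so the payment is 56,000 × 0.0023958 / (1 − 1.0023958^−48) = $1,236.43.
Total interest on Loan 1 = 48 × $1,236.43 − $56,000 = $3,348.64.
Loan 2: at 10.60% the monthly rate is 0.0088333, so the payment is 56,000 × 0.0088333 / (1 − 1.0088333^−72) = $1,054.47.
Total interest on Loan 2 = 72 × $1,054.47 − $56,000 = $19,921.84.
Loan 1 is lower by $16,573.20.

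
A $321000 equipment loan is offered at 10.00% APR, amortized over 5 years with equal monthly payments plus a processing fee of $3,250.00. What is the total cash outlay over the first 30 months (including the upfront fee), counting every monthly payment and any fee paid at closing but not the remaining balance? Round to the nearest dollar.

Monthly rate = 10%/12 = 0.0083333; payment = 321,000 × 0.0083333 / (1 − (1+0.0083333)^−60) = $6,820.30.
Total outlay = 30 × $6,820.30 + $3,250.00 = $207,859.00.

$207,859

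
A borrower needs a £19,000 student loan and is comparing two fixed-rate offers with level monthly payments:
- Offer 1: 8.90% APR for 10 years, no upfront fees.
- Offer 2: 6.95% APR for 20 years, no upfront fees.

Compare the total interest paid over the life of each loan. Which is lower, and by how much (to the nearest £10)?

Offer 1 by £6,460

Offer 1: monthly rate = 8.9%/12 = 0.0074167; payment = 19,000 × 0.0074167 / (1 − (1+0.0074167)^−120) = £239.66.
Total interest on Offer 1 = 120 × £239.66 − £19,000 = £9,759.20.
Offer 2: at 6.95% the monthly rate is 0.0057917, so the payment is 19,000 × 0.0057917 / (1 − 1.0057917^−240) = £146.74.
Total interest on Offer 2 = 240 × £146.74 − £19,000 = £16,217.60.
Offer 1 is lower by £6,458.40.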